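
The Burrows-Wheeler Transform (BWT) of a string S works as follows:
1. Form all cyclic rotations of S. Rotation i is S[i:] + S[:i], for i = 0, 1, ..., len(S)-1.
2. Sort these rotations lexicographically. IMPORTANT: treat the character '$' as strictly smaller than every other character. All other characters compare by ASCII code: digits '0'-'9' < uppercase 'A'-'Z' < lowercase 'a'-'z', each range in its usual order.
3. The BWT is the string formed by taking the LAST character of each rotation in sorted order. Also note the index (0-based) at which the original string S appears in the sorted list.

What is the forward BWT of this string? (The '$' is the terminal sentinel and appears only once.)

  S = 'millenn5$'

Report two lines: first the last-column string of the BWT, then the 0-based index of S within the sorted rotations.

All 9 rotations (rotation i = S[i:]+S[:i]):
  rot[0] = millenn5$
  rot[1] = illenn5$m
  rot[2] = llenn5$mi
  rot[3] = lenn5$mil
  rot[4] = enn5$mill
  rot[5] = nn5$mille
  rot[6] = n5$millen
  rot[7] = 5$millenn
  rot[8] = $millenn5
Sorted (with $ < everything):
  sorted[0] = $millenn5  (last char: '5')
  sorted[1] = 5$millenn  (last char: 'n')
  sorted[2] = enn5$mill  (last char: 'l')
  sorted[3] = illenn5$m  (last char: 'm')
  sorted[4] = lenn5$mil  (last char: 'l')
  sorted[5] = llenn5$mi  (last char: 'i')
  sorted[6] = millenn5$  (last char: '$')
  sorted[7] = n5$millen  (last char: 'n')
  sorted[8] = nn5$mille  (last char: 'e')
Last column: 5nlmli$ne
Original string S is at sorted index 6

Answer: 5nlmli$ne
6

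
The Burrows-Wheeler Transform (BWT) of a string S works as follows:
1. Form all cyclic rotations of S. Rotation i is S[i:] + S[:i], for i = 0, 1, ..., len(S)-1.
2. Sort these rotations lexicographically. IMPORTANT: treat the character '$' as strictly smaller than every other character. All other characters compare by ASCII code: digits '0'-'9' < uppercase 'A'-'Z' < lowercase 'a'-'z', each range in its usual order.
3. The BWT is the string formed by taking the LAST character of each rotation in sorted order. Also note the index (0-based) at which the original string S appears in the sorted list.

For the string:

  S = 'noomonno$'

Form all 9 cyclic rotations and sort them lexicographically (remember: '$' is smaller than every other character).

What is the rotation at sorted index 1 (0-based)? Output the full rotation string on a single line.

All 9 rotations (rotation i = S[i:]+S[:i]):
  rot[0] = noomonno$
  rot[1] = oomonno$n
  rot[2] = omonno$no
  rot[3] = monno$noo
  rot[4] = onno$noom
  rot[5] = nno$noomo
  rot[6] = no$noomon
  rot[7] = o$noomonn
  rot[8] = $noomonno
Sorted (with $ < everything):
  sorted[0] = $noomonno
  sorted[1] = monno$noo
  sorted[2] = nno$noomo
  sorted[3] = no$noomon
  sorted[4] = noomonno$
  sorted[5] = o$noomonn
  sorted[6] = omonno$no
  sorted[7] = onno$noom
  sorted[8] = oomonno$n
sorted[1] = monno$noo

Answer: monno$noo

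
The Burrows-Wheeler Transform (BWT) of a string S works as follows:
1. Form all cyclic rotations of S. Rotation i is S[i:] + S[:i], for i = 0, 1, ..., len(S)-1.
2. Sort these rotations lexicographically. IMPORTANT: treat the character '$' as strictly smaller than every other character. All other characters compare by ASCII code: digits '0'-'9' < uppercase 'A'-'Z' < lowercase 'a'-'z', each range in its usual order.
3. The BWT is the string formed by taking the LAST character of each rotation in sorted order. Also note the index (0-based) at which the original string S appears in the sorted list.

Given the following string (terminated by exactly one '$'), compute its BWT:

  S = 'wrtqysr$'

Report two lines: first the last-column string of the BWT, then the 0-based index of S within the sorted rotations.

All 8 rotations (rotation i = S[i:]+S[:i]):
  rot[0] = wrtqysr$
  rot[1] = rtqysr$w
  rot[2] = tqysr$wr
  rot[3] = qysr$wrt
  rot[4] = ysr$wrtq
  rot[5] = sr$wrtqy
  rot[6] = r$wrtqys
  rot[7] = $wrtqysr
Sorted (with $ < everything):
  sorted[0] = $wrtqysr  (last char: 'r')
  sorted[1] = qysr$wrt  (last char: 't')
  sorted[2] = r$wrtqys  (last char: 's')
  sorted[3] = rtqysr$w  (last char: 'w')
  sorted[4] = sr$wrtqy  (last char: 'y')
  sorted[5] = tqysr$wr  (last char: 'r')
  sorted[6] = wrtqysr$  (last char: '$')
  sorted[7] = ysr$wrtq  (last char: 'q')
Last column: rtswyr$q
Original string S is at sorted index 6

Answer: rtswyr$q
6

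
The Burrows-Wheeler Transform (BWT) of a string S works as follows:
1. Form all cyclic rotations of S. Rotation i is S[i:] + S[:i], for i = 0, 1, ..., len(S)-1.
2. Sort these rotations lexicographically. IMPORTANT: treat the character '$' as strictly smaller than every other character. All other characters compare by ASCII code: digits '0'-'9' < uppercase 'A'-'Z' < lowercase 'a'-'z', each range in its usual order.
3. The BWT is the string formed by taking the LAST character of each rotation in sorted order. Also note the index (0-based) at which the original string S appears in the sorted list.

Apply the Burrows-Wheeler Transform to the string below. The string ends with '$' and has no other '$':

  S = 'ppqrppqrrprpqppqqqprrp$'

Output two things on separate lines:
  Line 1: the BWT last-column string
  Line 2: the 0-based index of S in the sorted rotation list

Answer: prq$rrppprqpqqppprqprpq
3

Derivation:
All 23 rotations (rotation i = S[i:]+S[:i]):
  rot[0] = ppqrppqrrprpqppqqqprrp$
  rot[1] = pqrppqrrprpqppqqqprrp$p
  rot[2] = qrppqrrprpqppqqqprrp$pp
  rot[3] = rppqrrprpqppqqqprrp$ppq
  rot[4] = ppqrrprpqppqqqprrp$ppqr
  rot[5] = pqrrprpqppqqqprrp$ppqrp
  rot[6] = qrrprpqppqqqprrp$ppqrpp
  rot[7] = rrprpqppqqqprrp$ppqrppq
  rot[8] = rprpqppqqqprrp$ppqrppqr
  rot[9] = prpqppqqqprrp$ppqrppqrr
  rot[10] = rpqppqqqprrp$ppqrppqrrp
  rot[11] = pqppqqqprrp$ppqrppqrrpr
  rot[12] = qppqqqprrp$ppqrppqrrprp
  rot[13] = ppqqqprrp$ppqrppqrrprpq
  rot[14] = pqqqprrp$ppqrppqrrprpqp
  rot[15] = qqqprrp$ppqrppqrrprpqpp
  rot[16] = qqprrp$ppqrppqrrprpqppq
  rot[17] = qprrp$ppqrppqrrprpqppqq
  rot[18] = prrp$ppqrppqrrprpqppqqq
  rot[19] = rrp$ppqrppqrrprpqppqqqp
  rot[20] = rp$ppqrppqrrprpqppqqqpr
  rot[21] = p$ppqrppqrrprpqppqqqprr
  rot[22] = $ppqrppqrrprpqppqqqprrp
Sorted (with $ < everything):
  sorted[0] = $ppqrppqrrprpqppqqqprrp  (last char: 'p')
  sorted[1] = p$ppqrppqrrprpqppqqqprr  (last char: 'r')
  sorted[2] = ppqqqprrp$ppqrppqrrprpq  (last char: 'q')
  sorted[3] = ppqrppqrrprpqppqqqprrp$  (last char: '$')
  sorted[4] = ppqrrprpqppqqqprrp$ppqr  (last char: 'r')
  sorted[5] = pqppqqqprrp$ppqrppqrrpr  (last char: 'r')
  sorted[6] = pqqqprrp$ppqrppqrrprpqp  (last char: 'p')
  sorted[7] = pqrppqrrprpqppqqqprrp$p  (last char: 'p')
  sorted[8] = pqrrprpqppqqqprrp$ppqrp  (last char: 'p')
  sorted[9] = prpqppqqqprrp$ppqrppqrr  (last char: 'r')
  sorted[10] = prrp$ppqrppqrrprpqppqqq  (last char: 'q')
  sorted[11] = qppqqqprrp$ppqrppqrrprp  (last char: 'p')
  sorted[12] = qprrp$ppqrppqrrprpqppqq  (last char: 'q')
  sorted[13] = qqprrp$ppqrppqrrprpqppq  (last char: 'q')
  sorted[14] = qqqprrp$ppqrppqrrprpqpp  (last char: 'p')
  sorted[15] = qrppqrrprpqppqqqprrp$pp  (last char: 'p')
  sorted[16] = qrrprpqppqqqprrp$ppqrpp  (last char: 'p')
  sorted[17] = rp$ppqrppqrrprpqppqqqpr  (last char: 'r')
  sorted[18] = rppqrrprpqppqqqprrp$ppq  (last char: 'q')
  sorted[19] = rpqppqqqprrp$ppqrppqrrp  (last char: 'p')
  sorted[20] = rprpqppqqqprrp$ppqrppqr  (last char: 'r')
  sorted[21] = rrp$ppqrppqrrprpqppqqqp  (last char: 'p')
  sorted[22] = rrprpqppqqqprrp$ppqrppq  (last char: 'q')
Last column: prq$rrppprqpqqppprqprpq
Original string S is at sorted index 3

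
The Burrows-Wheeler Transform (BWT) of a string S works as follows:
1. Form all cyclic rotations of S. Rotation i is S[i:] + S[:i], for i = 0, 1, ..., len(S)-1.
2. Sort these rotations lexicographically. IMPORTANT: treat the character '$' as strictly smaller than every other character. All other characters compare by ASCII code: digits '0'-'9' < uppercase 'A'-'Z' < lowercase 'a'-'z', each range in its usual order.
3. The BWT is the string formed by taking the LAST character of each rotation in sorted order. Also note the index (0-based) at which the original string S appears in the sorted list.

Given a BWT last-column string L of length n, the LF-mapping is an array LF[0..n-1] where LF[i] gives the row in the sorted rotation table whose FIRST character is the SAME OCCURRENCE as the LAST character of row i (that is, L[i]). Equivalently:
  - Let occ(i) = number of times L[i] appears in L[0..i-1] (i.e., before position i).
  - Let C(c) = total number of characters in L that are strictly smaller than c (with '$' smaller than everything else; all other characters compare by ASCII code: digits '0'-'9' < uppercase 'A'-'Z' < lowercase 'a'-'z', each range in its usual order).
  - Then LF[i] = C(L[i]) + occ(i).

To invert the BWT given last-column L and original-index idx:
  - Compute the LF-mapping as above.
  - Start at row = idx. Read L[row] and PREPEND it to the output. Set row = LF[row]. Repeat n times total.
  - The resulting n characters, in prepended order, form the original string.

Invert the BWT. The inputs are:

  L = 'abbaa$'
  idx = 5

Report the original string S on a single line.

LF mapping: 1 4 5 2 3 0
Walk LF starting at row 5, prepending L[row]:
  step 1: row=5, L[5]='$', prepend. Next row=LF[5]=0
  step 2: row=0, L[0]='a', prepend. Next row=LF[0]=1
  step 3: row=1, L[1]='b', prepend. Next row=LF[1]=4
  step 4: row=4, L[4]='a', prepend. Next row=LF[4]=3
  step 5: row=3, L[3]='a', prepend. Next row=LF[3]=2
  step 6: row=2, L[2]='b', prepend. Next row=LF[2]=5
Reversed output: baaba$

Answer: baaba$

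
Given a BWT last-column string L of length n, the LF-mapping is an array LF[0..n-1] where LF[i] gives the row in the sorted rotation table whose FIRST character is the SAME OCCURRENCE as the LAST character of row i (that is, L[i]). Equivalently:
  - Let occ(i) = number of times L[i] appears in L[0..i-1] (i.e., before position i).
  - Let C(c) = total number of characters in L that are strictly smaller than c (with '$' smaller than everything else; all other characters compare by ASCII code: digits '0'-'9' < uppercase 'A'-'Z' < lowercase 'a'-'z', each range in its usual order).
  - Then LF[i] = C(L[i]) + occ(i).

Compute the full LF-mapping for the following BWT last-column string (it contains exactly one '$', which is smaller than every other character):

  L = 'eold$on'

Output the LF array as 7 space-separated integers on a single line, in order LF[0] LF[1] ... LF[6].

Char counts: '$':1, 'd':1, 'e':1, 'l':1, 'n':1, 'o':2
C (first-col start): C('$')=0, C('d')=1, C('e')=2, C('l')=3, C('n')=4, C('o')=5
L[0]='e': occ=0, LF[0]=C('e')+0=2+0=2
L[1]='o': occ=0, LF[1]=C('o')+0=5+0=5
L[2]='l': occ=0, LF[2]=C('l')+0=3+0=3
L[3]='d': occ=0, LF[3]=C('d')+0=1+0=1
L[4]='$': occ=0, LF[4]=C('$')+0=0+0=0
L[5]='o': occ=1, LF[5]=C('o')+1=5+1=6
L[6]='n': occ=0, LF[6]=C('n')+0=4+0=4

Answer: 2 5 3 1 0 6 4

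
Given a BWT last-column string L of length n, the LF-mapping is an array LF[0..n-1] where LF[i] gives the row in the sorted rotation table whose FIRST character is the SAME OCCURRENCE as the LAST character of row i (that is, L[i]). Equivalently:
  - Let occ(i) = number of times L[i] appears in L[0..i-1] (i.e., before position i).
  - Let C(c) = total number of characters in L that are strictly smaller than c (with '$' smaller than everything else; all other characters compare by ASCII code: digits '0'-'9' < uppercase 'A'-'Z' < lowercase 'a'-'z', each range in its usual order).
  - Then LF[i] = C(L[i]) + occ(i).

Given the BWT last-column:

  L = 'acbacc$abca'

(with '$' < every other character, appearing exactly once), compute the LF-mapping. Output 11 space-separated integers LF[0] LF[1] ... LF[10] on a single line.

Char counts: '$':1, 'a':4, 'b':2, 'c':4
C (first-col start): C('$')=0, C('a')=1, C('b')=5, C('c')=7
L[0]='a': occ=0, LF[0]=C('a')+0=1+0=1
L[1]='c': occ=0, LF[1]=C('c')+0=7+0=7
L[2]='b': occ=0, LF[2]=C('b')+0=5+0=5
L[3]='a': occ=1, LF[3]=C('a')+1=1+1=2
L[4]='c': occ=1, LF[4]=C('c')+1=7+1=8
L[5]='c': occ=2, LF[5]=C('c')+2=7+2=9
L[6]='$': occ=0, LF[6]=C('$')+0=0+0=0
L[7]='a': occ=2, LF[7]=C('a')+2=1+2=3
L[8]='b': occ=1, LF[8]=C('b')+1=5+1=6
L[9]='c': occ=3, LF[9]=C('c')+3=7+3=10
L[10]='a': occ=3, LF[10]=C('a')+3=1+3=4

Answer: 1 7 5 2 8 9 0 3 6 10 4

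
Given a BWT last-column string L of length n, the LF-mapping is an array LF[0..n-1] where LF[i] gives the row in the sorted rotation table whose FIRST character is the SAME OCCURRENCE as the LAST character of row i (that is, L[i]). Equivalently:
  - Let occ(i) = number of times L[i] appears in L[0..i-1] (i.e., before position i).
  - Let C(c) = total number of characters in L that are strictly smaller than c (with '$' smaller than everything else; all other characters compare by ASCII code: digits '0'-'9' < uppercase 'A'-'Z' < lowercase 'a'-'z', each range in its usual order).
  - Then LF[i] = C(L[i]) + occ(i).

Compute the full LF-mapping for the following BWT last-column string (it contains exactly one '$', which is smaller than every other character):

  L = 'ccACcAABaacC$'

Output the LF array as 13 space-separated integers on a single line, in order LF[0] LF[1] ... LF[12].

Answer: 9 10 1 5 11 2 3 4 7 8 12 6 0

Derivation:
Char counts: '$':1, 'A':3, 'B':1, 'C':2, 'a':2, 'c':4
C (first-col start): C('$')=0, C('A')=1, C('B')=4, C('C')=5, C('a')=7, C('c')=9
L[0]='c': occ=0, LF[0]=C('c')+0=9+0=9
L[1]='c': occ=1, LF[1]=C('c')+1=9+1=10
L[2]='A': occ=0, LF[2]=C('A')+0=1+0=1
L[3]='C': occ=0, LF[3]=C('C')+0=5+0=5
L[4]='c': occ=2, LF[4]=C('c')+2=9+2=11
L[5]='A': occ=1, LF[5]=C('A')+1=1+1=2
L[6]='A': occ=2, LF[6]=C('A')+2=1+2=3
L[7]='B': occ=0, LF[7]=C('B')+0=4+0=4
L[8]='a': occ=0, LF[8]=C('a')+0=7+0=7
L[9]='a': occ=1, LF[9]=C('a')+1=7+1=8
L[10]='c': occ=3, LF[10]=C('c')+3=9+3=12
L[11]='C': occ=1, LF[11]=C('C')+1=5+1=6
L[12]='$': occ=0, LF[12]=C('$')+0=0+0=0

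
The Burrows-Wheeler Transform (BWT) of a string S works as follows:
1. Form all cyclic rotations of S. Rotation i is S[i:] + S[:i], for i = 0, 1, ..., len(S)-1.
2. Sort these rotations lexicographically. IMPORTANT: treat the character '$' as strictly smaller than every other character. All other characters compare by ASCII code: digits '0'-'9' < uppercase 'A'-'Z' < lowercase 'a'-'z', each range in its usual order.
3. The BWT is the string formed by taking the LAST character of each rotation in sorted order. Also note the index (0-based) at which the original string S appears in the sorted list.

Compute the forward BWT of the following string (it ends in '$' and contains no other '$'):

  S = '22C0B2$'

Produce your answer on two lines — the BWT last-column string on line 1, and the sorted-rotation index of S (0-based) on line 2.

All 7 rotations (rotation i = S[i:]+S[:i]):
  rot[0] = 22C0B2$
  rot[1] = 2C0B2$2
  rot[2] = C0B2$22
  rot[3] = 0B2$22C
  rot[4] = B2$22C0
  rot[5] = 2$22C0B
  rot[6] = $22C0B2
Sorted (with $ < everything):
  sorted[0] = $22C0B2  (last char: '2')
  sorted[1] = 0B2$22C  (last char: 'C')
  sorted[2] = 2$22C0B  (last char: 'B')
  sorted[3] = 22C0B2$  (last char: '$')
  sorted[4] = 2C0B2$2  (last char: '2')
  sorted[5] = B2$22C0  (last char: '0')
  sorted[6] = C0B2$22  (last char: '2')
Last column: 2CB$202
Original string S is at sorted index 3

Answer: 2CB$202
3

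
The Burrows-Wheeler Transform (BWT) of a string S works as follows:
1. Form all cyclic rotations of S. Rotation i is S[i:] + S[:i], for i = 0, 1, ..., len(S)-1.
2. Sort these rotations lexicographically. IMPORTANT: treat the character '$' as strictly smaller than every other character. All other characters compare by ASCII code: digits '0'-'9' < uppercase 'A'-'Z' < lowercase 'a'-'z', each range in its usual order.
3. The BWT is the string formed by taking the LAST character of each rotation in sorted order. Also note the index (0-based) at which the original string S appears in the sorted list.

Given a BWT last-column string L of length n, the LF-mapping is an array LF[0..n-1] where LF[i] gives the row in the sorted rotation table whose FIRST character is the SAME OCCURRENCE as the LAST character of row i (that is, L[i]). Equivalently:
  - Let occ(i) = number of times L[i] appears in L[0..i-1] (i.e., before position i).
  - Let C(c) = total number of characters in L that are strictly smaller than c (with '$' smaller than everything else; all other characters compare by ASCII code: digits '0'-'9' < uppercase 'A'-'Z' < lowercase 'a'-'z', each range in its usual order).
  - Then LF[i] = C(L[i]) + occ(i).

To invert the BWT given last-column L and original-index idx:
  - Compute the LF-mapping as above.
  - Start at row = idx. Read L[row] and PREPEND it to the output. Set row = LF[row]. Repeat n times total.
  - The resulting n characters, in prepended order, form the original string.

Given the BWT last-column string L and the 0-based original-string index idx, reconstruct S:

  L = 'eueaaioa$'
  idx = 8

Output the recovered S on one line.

Answer: uaaoieae$

Derivation:
LF mapping: 4 8 5 1 2 6 7 3 0
Walk LF starting at row 8, prepending L[row]:
  step 1: row=8, L[8]='$', prepend. Next row=LF[8]=0
  step 2: row=0, L[0]='e', prepend. Next row=LF[0]=4
  step 3: row=4, L[4]='a', prepend. Next row=LF[4]=2
  step 4: row=2, L[2]='e', prepend. Next row=LF[2]=5
  step 5: row=5, L[5]='i', prepend. Next row=LF[5]=6
  step 6: row=6, L[6]='o', prepend. Next row=LF[6]=7
  step 7: row=7, L[7]='a', prepend. Next row=LF[7]=3
  step 8: row=3, L[3]='a', prepend. Next row=LF[3]=1
  step 9: row=1, L[1]='u', prepend. Next row=LF[1]=8
Reversed output: uaaoieae$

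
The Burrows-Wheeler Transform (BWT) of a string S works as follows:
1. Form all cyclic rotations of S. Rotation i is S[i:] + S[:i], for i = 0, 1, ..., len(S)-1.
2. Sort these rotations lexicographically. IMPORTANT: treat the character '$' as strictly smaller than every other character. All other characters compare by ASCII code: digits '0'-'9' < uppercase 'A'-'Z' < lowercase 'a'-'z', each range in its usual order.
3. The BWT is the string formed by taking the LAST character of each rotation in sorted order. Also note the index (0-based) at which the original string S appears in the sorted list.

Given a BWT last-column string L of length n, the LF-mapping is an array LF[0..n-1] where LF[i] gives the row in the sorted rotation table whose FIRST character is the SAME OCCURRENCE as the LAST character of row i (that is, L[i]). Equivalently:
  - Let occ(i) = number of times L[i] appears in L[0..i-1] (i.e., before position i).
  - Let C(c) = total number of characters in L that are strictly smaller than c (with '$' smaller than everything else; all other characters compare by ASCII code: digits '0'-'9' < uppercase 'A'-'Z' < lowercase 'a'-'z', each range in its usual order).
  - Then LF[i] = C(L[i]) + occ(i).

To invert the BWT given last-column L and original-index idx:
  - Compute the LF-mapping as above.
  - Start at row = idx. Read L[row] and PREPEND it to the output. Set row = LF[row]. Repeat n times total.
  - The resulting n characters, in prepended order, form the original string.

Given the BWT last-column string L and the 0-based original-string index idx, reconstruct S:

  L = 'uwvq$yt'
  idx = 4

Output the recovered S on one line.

Answer: vtywqu$

Derivation:
LF mapping: 3 5 4 1 0 6 2
Walk LF starting at row 4, prepending L[row]:
  step 1: row=4, L[4]='$', prepend. Next row=LF[4]=0
  step 2: row=0, L[0]='u', prepend. Next row=LF[0]=3
  step 3: row=3, L[3]='q', prepend. Next row=LF[3]=1
  step 4: row=1, L[1]='w', prepend. Next row=LF[1]=5
  step 5: row=5, L[5]='y', prepend. Next row=LF[5]=6
  step 6: row=6, L[6]='t', prepend. Next row=LF[6]=2
  step 7: row=2, L[2]='v', prepend. Next row=LF[2]=4
Reversed output: vtywqu$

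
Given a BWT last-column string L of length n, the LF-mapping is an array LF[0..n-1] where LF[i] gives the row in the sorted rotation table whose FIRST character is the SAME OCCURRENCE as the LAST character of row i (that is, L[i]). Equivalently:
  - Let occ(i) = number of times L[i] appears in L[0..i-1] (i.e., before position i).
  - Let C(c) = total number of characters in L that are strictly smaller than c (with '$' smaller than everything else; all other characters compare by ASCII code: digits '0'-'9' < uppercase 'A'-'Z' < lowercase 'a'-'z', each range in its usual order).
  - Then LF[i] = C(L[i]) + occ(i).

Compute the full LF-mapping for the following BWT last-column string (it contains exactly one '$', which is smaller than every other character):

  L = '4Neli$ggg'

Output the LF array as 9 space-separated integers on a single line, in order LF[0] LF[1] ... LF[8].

Answer: 1 2 3 8 7 0 4 5 6

Derivation:
Char counts: '$':1, '4':1, 'N':1, 'e':1, 'g':3, 'i':1, 'l':1
C (first-col start): C('$')=0, C('4')=1, C('N')=2, C('e')=3, C('g')=4, C('i')=7, C('l')=8
L[0]='4': occ=0, LF[0]=C('4')+0=1+0=1
L[1]='N': occ=0, LF[1]=C('N')+0=2+0=2
L[2]='e': occ=0, LF[2]=C('e')+0=3+0=3
L[3]='l': occ=0, LF[3]=C('l')+0=8+0=8
L[4]='i': occ=0, LF[4]=C('i')+0=7+0=7
L[5]='$': occ=0, LF[5]=C('$')+0=0+0=0
L[6]='g': occ=0, LF[6]=C('g')+0=4+0=4
L[7]='g': occ=1, LF[7]=C('g')+1=4+1=5
L[8]='g': occ=2, LF[8]=C('g')+2=4+2=6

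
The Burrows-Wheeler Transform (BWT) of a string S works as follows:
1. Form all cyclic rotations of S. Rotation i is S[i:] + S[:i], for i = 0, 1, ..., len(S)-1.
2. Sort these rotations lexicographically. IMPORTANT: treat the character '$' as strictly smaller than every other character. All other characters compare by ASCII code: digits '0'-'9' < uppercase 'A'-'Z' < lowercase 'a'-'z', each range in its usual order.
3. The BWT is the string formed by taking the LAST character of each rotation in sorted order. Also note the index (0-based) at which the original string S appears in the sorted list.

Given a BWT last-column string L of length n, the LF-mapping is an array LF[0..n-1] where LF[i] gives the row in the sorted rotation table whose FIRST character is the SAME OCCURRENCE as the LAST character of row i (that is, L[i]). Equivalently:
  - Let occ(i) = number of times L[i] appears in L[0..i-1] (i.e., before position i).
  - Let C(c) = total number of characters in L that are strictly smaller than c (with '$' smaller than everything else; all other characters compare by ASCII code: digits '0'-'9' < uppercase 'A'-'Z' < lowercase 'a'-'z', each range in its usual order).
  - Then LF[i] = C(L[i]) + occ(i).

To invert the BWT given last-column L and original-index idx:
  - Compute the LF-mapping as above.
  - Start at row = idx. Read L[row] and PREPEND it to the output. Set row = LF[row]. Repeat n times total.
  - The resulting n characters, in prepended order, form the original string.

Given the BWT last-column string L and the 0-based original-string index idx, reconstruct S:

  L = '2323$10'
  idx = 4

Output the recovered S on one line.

LF mapping: 3 5 4 6 0 2 1
Walk LF starting at row 4, prepending L[row]:
  step 1: row=4, L[4]='$', prepend. Next row=LF[4]=0
  step 2: row=0, L[0]='2', prepend. Next row=LF[0]=3
  step 3: row=3, L[3]='3', prepend. Next row=LF[3]=6
  step 4: row=6, L[6]='0', prepend. Next row=LF[6]=1
  step 5: row=1, L[1]='3', prepend. Next row=LF[1]=5
  step 6: row=5, L[5]='1', prepend. Next row=LF[5]=2
  step 7: row=2, L[2]='2', prepend. Next row=LF[2]=4
Reversed output: 213032$

Answer: 213032$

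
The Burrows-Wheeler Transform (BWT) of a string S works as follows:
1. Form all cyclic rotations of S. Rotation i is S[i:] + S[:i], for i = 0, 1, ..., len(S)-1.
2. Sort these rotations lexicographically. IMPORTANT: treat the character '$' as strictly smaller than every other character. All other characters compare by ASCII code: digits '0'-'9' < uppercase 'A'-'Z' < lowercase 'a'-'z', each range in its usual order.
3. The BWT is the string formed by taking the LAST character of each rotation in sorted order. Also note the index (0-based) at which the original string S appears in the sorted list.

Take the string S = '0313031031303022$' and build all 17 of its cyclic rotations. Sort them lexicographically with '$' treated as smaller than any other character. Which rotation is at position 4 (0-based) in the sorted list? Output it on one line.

Answer: 031303022$0313031

Derivation:
All 17 rotations (rotation i = S[i:]+S[:i]):
  rot[0] = 0313031031303022$
  rot[1] = 313031031303022$0
  rot[2] = 13031031303022$03
  rot[3] = 3031031303022$031
  rot[4] = 031031303022$0313
  rot[5] = 31031303022$03130
  rot[6] = 1031303022$031303
  rot[7] = 031303022$0313031
  rot[8] = 31303022$03130310
  rot[9] = 1303022$031303103
  rot[10] = 303022$0313031031
  rot[11] = 03022$03130310313
  rot[12] = 3022$031303103130
  rot[13] = 022$0313031031303
  rot[14] = 22$03130310313030
  rot[15] = 2$031303103130302
  rot[16] = $0313031031303022
Sorted (with $ < everything):
  sorted[0] = $0313031031303022
  sorted[1] = 022$0313031031303
  sorted[2] = 03022$03130310313
  sorted[3] = 031031303022$0313
  sorted[4] = 031303022$0313031
  sorted[5] = 0313031031303022$
  sorted[6] = 1031303022$031303
  sorted[7] = 1303022$031303103
  sorted[8] = 13031031303022$03
  sorted[9] = 2$031303103130302
  sorted[10] = 22$03130310313030
  sorted[11] = 3022$031303103130
  sorted[12] = 303022$0313031031
  sorted[13] = 3031031303022$031
  sorted[14] = 31031303022$03130
  sorted[15] = 31303022$03130310
  sorted[16] = 313031031303022$0
sorted[4] = 031303022$0313031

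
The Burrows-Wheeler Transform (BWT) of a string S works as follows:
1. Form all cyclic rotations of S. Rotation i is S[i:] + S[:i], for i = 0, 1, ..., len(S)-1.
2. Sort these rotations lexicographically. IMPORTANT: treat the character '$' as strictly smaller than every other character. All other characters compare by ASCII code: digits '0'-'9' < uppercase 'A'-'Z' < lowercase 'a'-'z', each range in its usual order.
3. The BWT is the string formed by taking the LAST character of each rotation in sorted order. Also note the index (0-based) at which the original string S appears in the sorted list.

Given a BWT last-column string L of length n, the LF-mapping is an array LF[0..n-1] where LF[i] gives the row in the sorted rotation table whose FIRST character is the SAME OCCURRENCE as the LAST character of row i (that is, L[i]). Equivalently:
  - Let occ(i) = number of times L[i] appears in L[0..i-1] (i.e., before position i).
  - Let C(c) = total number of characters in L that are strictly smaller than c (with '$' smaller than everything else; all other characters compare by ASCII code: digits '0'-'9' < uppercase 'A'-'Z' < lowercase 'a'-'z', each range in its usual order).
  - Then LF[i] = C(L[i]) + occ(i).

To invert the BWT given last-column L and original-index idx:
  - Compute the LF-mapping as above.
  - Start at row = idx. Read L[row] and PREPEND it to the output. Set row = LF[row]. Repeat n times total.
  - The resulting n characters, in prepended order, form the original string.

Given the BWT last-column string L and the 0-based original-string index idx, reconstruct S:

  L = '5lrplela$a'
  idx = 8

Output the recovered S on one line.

Answer: parallel5$

Derivation:
LF mapping: 1 5 9 8 6 4 7 2 0 3
Walk LF starting at row 8, prepending L[row]:
  step 1: row=8, L[8]='$', prepend. Next row=LF[8]=0
  step 2: row=0, L[0]='5', prepend. Next row=LF[0]=1
  step 3: row=1, L[1]='l', prepend. Next row=LF[1]=5
  step 4: row=5, L[5]='e', prepend. Next row=LF[5]=4
  step 5: row=4, L[4]='l', prepend. Next row=LF[4]=6
  step 6: row=6, L[6]='l', prepend. Next row=LF[6]=7
  step 7: row=7, L[7]='a', prepend. Next row=LF[7]=2
  step 8: row=2, L[2]='r', prepend. Next row=LF[2]=9
  step 9: row=9, L[9]='a', prepend. Next row=LF[9]=3
  step 10: row=3, L[3]='p', prepend. Next row=LF[3]=8
Reversed output: parallel5$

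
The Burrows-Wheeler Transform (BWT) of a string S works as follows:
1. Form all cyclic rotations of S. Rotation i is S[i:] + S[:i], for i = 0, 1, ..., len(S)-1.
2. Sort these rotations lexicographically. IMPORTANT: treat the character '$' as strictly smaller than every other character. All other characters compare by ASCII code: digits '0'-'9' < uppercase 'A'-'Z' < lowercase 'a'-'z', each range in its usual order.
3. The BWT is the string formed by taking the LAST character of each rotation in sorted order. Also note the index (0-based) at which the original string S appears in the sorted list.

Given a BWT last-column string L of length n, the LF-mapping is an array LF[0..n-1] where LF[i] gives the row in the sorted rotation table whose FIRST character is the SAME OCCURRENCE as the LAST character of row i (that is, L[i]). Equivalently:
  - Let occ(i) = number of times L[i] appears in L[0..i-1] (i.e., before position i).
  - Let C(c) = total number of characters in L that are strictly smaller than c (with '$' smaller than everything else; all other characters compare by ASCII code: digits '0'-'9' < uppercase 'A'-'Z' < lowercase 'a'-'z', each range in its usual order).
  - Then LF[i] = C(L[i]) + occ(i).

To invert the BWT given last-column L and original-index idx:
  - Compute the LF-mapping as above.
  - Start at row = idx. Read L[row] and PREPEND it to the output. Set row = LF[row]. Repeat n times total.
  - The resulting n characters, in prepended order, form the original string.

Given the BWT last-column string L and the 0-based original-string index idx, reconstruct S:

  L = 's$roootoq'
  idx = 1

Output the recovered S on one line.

Answer: ooqtroos$

Derivation:
LF mapping: 7 0 6 1 2 3 8 4 5
Walk LF starting at row 1, prepending L[row]:
  step 1: row=1, L[1]='$', prepend. Next row=LF[1]=0
  step 2: row=0, L[0]='s', prepend. Next row=LF[0]=7
  step 3: row=7, L[7]='o', prepend. Next row=LF[7]=4
  step 4: row=4, L[4]='o', prepend. Next row=LF[4]=2
  step 5: row=2, L[2]='r', prepend. Next row=LF[2]=6
  step 6: row=6, L[6]='t', prepend. Next row=LF[6]=8
  step 7: row=8, L[8]='q', prepend. Next row=LF[8]=5
  step 8: row=5, L[5]='o', prepend. Next row=LF[5]=3
  step 9: row=3, L[3]='o', prepend. Next row=LF[3]=1
Reversed output: ooqtroos$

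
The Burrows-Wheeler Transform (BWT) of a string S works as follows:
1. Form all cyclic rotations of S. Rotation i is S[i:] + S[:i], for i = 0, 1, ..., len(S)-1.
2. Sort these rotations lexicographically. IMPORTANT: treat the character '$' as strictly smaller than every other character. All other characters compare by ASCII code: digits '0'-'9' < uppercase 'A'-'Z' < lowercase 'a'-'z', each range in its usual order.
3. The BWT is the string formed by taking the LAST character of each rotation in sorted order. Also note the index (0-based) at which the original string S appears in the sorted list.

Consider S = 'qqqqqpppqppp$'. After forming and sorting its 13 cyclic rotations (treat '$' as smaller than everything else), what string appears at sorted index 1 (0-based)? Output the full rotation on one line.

Answer: p$qqqqqpppqpp

Derivation:
All 13 rotations (rotation i = S[i:]+S[:i]):
  rot[0] = qqqqqpppqppp$
  rot[1] = qqqqpppqppp$q
  rot[2] = qqqpppqppp$qq
  rot[3] = qqpppqppp$qqq
  rot[4] = qpppqppp$qqqq
  rot[5] = pppqppp$qqqqq
  rot[6] = ppqppp$qqqqqp
  rot[7] = pqppp$qqqqqpp
  rot[8] = qppp$qqqqqppp
  rot[9] = ppp$qqqqqpppq
  rot[10] = pp$qqqqqpppqp
  rot[11] = p$qqqqqpppqpp
  rot[12] = $qqqqqpppqppp
Sorted (with $ < everything):
  sorted[0] = $qqqqqpppqppp
  sorted[1] = p$qqqqqpppqpp
  sorted[2] = pp$qqqqqpppqp
  sorted[3] = ppp$qqqqqpppq
  sorted[4] = pppqppp$qqqqq
  sorted[5] = ppqppp$qqqqqp
  sorted[6] = pqppp$qqqqqpp
  sorted[7] = qppp$qqqqqppp
  sorted[8] = qpppqppp$qqqq
  sorted[9] = qqpppqppp$qqq
  sorted[10] = qqqpppqppp$qq
  sorted[11] = qqqqpppqppp$q
  sorted[12] = qqqqqpppqppp$
sorted[1] = p$qqqqqpppqpp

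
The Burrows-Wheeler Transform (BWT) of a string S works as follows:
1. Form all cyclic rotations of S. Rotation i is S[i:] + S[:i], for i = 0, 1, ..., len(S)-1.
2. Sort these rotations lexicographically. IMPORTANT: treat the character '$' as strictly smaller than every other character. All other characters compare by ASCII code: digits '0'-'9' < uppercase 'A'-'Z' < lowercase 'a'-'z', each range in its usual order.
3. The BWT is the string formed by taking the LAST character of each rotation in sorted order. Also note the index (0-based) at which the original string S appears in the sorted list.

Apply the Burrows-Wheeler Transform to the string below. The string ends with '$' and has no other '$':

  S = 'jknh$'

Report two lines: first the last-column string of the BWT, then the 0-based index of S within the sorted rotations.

Answer: hn$jk
2

Derivation:
All 5 rotations (rotation i = S[i:]+S[:i]):
  rot[0] = jknh$
  rot[1] = knh$j
  rot[2] = nh$jk
  rot[3] = h$jkn
  rot[4] = $jknh
Sorted (with $ < everything):
  sorted[0] = $jknh  (last char: 'h')
  sorted[1] = h$jkn  (last char: 'n')
  sorted[2] = jknh$  (last char: '$')
  sorted[3] = knh$j  (last char: 'j')
  sorted[4] = nh$jk  (last char: 'k')
Last column: hn$jk
Original string S is at sorted index 2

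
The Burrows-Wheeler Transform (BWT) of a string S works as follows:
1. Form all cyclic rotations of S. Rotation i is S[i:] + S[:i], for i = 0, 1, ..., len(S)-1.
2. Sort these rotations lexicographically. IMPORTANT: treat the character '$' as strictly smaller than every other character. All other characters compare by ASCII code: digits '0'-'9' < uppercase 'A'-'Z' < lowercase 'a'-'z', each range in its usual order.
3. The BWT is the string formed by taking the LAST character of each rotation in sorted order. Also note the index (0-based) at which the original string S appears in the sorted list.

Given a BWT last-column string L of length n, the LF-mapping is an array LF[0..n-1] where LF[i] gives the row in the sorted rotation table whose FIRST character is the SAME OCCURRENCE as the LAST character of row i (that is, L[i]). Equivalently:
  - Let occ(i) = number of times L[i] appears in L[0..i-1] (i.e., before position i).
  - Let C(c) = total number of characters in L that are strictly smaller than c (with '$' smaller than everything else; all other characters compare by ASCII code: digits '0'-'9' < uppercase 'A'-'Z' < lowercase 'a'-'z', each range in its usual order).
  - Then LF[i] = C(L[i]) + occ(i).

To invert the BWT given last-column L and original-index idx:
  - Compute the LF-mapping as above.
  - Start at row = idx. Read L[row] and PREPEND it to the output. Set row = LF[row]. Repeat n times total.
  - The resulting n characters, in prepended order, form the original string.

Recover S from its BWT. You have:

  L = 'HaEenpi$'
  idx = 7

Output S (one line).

LF mapping: 2 3 1 4 6 7 5 0
Walk LF starting at row 7, prepending L[row]:
  step 1: row=7, L[7]='$', prepend. Next row=LF[7]=0
  step 2: row=0, L[0]='H', prepend. Next row=LF[0]=2
  step 3: row=2, L[2]='E', prepend. Next row=LF[2]=1
  step 4: row=1, L[1]='a', prepend. Next row=LF[1]=3
  step 5: row=3, L[3]='e', prepend. Next row=LF[3]=4
  step 6: row=4, L[4]='n', prepend. Next row=LF[4]=6
  step 7: row=6, L[6]='i', prepend. Next row=LF[6]=5
  step 8: row=5, L[5]='p', prepend. Next row=LF[5]=7
Reversed output: pineaEH$

Answer: pineaEH$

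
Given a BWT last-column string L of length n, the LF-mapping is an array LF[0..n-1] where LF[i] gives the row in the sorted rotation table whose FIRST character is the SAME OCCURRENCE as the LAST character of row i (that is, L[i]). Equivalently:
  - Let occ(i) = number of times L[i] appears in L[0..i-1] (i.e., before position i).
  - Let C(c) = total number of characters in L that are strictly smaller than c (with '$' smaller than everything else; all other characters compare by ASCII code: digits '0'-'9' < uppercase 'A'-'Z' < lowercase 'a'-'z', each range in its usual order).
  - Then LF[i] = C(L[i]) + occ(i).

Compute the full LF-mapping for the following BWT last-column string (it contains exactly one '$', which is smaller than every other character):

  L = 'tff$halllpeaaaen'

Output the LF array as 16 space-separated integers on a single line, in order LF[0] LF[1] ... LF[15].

Answer: 15 7 8 0 9 1 10 11 12 14 5 2 3 4 6 13

Derivation:
Char counts: '$':1, 'a':4, 'e':2, 'f':2, 'h':1, 'l':3, 'n':1, 'p':1, 't':1
C (first-col start): C('$')=0, C('a')=1, C('e')=5, C('f')=7, C('h')=9, C('l')=10, C('n')=13, C('p')=14, C('t')=15
L[0]='t': occ=0, LF[0]=C('t')+0=15+0=15
L[1]='f': occ=0, LF[1]=C('f')+0=7+0=7
L[2]='f': occ=1, LF[2]=C('f')+1=7+1=8
L[3]='$': occ=0, LF[3]=C('$')+0=0+0=0
L[4]='h': occ=0, LF[4]=C('h')+0=9+0=9
L[5]='a': occ=0, LF[5]=C('a')+0=1+0=1
L[6]='l': occ=0, LF[6]=C('l')+0=10+0=10
L[7]='l': occ=1, LF[7]=C('l')+1=10+1=11
L[8]='l': occ=2, LF[8]=C('l')+2=10+2=12
L[9]='p': occ=0, LF[9]=C('p')+0=14+0=14
L[10]='e': occ=0, LF[10]=C('e')+0=5+0=5
L[11]='a': occ=1, LF[11]=C('a')+1=1+1=2
L[12]='a': occ=2, LF[12]=C('a')+2=1+2=3
L[13]='a': occ=3, LF[13]=C('a')+3=1+3=4
L[14]='e': occ=1, LF[14]=C('e')+1=5+1=6
L[15]='n': occ=0, LF[15]=C('n')+0=13+0=13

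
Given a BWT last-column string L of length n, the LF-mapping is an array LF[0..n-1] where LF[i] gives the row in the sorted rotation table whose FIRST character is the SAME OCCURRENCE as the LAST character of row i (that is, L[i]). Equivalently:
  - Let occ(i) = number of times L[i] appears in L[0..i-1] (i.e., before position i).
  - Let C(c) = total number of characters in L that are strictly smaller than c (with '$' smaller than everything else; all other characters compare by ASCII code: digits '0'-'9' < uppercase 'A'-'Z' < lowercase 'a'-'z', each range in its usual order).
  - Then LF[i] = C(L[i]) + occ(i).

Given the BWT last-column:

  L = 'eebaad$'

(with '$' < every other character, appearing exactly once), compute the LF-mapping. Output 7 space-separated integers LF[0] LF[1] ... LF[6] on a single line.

Answer: 5 6 3 1 2 4 0

Derivation:
Char counts: '$':1, 'a':2, 'b':1, 'd':1, 'e':2
C (first-col start): C('$')=0, C('a')=1, C('b')=3, C('d')=4, C('e')=5
L[0]='e': occ=0, LF[0]=C('e')+0=5+0=5
L[1]='e': occ=1, LF[1]=C('e')+1=5+1=6
L[2]='b': occ=0, LF[2]=C('b')+0=3+0=3
L[3]='a': occ=0, LF[3]=C('a')+0=1+0=1
L[4]='a': occ=1, LF[4]=C('a')+1=1+1=2
L[5]='d': occ=0, LF[5]=C('d')+0=4+0=4
L[6]='$': occ=0, LF[6]=C('$')+0=0+0=0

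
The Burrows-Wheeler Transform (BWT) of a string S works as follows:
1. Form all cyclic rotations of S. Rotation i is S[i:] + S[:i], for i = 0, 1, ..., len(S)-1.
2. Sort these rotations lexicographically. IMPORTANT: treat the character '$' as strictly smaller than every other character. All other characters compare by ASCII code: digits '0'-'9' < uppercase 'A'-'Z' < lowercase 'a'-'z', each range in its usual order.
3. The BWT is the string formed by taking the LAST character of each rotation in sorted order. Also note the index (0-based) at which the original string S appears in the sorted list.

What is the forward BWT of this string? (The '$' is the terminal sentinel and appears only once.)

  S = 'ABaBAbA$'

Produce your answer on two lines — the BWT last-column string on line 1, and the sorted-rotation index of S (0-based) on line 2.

All 8 rotations (rotation i = S[i:]+S[:i]):
  rot[0] = ABaBAbA$
  rot[1] = BaBAbA$A
  rot[2] = aBAbA$AB
  rot[3] = BAbA$ABa
  rot[4] = AbA$ABaB
  rot[5] = bA$ABaBA
  rot[6] = A$ABaBAb
  rot[7] = $ABaBAbA
Sorted (with $ < everything):
  sorted[0] = $ABaBAbA  (last char: 'A')
  sorted[1] = A$ABaBAb  (last char: 'b')
  sorted[2] = ABaBAbA$  (last char: '$')
  sorted[3] = AbA$ABaB  (last char: 'B')
  sorted[4] = BAbA$ABa  (last char: 'a')
  sorted[5] = BaBAbA$A  (last char: 'A')
  sorted[6] = aBAbA$AB  (last char: 'B')
  sorted[7] = bA$ABaBA  (last char: 'A')
Last column: Ab$BaABA
Original string S is at sorted index 2

Answer: Ab$BaABA
2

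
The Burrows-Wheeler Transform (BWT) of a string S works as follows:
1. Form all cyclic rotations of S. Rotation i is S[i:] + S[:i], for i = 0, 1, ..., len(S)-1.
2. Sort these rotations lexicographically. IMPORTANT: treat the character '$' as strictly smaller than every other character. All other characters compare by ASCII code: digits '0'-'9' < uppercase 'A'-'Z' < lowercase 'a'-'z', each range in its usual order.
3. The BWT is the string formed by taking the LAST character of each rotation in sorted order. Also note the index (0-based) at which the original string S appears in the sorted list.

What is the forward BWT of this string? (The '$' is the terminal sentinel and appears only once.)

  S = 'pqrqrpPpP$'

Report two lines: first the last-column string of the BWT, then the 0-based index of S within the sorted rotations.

All 10 rotations (rotation i = S[i:]+S[:i]):
  rot[0] = pqrqrpPpP$
  rot[1] = qrqrpPpP$p
  rot[2] = rqrpPpP$pq
  rot[3] = qrpPpP$pqr
  rot[4] = rpPpP$pqrq
  rot[5] = pPpP$pqrqr
  rot[6] = PpP$pqrqrp
  rot[7] = pP$pqrqrpP
  rot[8] = P$pqrqrpPp
  rot[9] = $pqrqrpPpP
Sorted (with $ < everything):
  sorted[0] = $pqrqrpPpP  (last char: 'P')
  sorted[1] = P$pqrqrpPp  (last char: 'p')
  sorted[2] = PpP$pqrqrp  (last char: 'p')
  sorted[3] = pP$pqrqrpP  (last char: 'P')
  sorted[4] = pPpP$pqrqr  (last char: 'r')
  sorted[5] = pqrqrpPpP$  (last char: '$')
  sorted[6] = qrpPpP$pqr  (last char: 'r')
  sorted[7] = qrqrpPpP$p  (last char: 'p')
  sorted[8] = rpPpP$pqrq  (last char: 'q')
  sorted[9] = rqrpPpP$pq  (last char: 'q')
Last column: PppPr$rpqq
Original string S is at sorted index 5

Answer: PppPr$rpqq
5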